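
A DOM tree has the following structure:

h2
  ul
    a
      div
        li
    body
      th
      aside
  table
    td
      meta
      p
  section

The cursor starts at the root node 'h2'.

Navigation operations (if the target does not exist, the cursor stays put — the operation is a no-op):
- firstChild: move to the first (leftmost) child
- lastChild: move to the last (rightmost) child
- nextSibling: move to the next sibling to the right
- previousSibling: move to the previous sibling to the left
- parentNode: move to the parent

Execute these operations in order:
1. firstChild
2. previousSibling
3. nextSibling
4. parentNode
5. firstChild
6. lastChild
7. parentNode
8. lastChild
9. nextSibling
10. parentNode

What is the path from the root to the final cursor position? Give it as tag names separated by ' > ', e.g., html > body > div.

After 1 (firstChild): ul
After 2 (previousSibling): ul (no-op, stayed)
After 3 (nextSibling): table
After 4 (parentNode): h2
After 5 (firstChild): ul
After 6 (lastChild): body
After 7 (parentNode): ul
After 8 (lastChild): body
After 9 (nextSibling): body (no-op, stayed)
After 10 (parentNode): ul

Answer: h2 > ul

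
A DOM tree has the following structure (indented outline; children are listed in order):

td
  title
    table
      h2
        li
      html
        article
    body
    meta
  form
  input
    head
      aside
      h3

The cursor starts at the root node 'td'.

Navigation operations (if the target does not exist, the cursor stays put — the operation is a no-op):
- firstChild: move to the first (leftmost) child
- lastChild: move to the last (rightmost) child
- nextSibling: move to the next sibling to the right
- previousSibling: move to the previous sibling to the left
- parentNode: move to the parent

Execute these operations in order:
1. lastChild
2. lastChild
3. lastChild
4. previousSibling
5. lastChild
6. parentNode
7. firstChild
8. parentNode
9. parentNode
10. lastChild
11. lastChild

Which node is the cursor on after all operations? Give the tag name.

Answer: h3

Derivation:
After 1 (lastChild): input
After 2 (lastChild): head
After 3 (lastChild): h3
After 4 (previousSibling): aside
After 5 (lastChild): aside (no-op, stayed)
After 6 (parentNode): head
After 7 (firstChild): aside
After 8 (parentNode): head
After 9 (parentNode): input
After 10 (lastChild): head
After 11 (lastChild): h3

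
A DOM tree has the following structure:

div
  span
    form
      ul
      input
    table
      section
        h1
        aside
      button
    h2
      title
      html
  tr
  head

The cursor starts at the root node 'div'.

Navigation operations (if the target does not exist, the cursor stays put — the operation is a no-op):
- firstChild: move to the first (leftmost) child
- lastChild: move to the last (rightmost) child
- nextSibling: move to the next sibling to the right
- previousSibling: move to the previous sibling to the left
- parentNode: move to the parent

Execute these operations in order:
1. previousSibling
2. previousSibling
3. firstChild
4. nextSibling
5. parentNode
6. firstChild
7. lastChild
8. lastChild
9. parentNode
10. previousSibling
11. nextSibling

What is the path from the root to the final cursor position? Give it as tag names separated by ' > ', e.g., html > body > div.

After 1 (previousSibling): div (no-op, stayed)
After 2 (previousSibling): div (no-op, stayed)
After 3 (firstChild): span
After 4 (nextSibling): tr
After 5 (parentNode): div
After 6 (firstChild): span
After 7 (lastChild): h2
After 8 (lastChild): html
After 9 (parentNode): h2
After 10 (previousSibling): table
After 11 (nextSibling): h2

Answer: div > span > h2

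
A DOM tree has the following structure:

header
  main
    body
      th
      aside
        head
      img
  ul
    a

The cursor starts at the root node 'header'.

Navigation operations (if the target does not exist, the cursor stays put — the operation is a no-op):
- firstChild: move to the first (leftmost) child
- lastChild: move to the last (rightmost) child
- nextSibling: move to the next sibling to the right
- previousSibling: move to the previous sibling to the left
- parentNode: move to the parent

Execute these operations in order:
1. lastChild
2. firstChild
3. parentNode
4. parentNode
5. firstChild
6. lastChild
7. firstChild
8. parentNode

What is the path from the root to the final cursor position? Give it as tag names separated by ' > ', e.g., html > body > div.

After 1 (lastChild): ul
After 2 (firstChild): a
After 3 (parentNode): ul
After 4 (parentNode): header
After 5 (firstChild): main
After 6 (lastChild): body
After 7 (firstChild): th
After 8 (parentNode): body

Answer: header > main > body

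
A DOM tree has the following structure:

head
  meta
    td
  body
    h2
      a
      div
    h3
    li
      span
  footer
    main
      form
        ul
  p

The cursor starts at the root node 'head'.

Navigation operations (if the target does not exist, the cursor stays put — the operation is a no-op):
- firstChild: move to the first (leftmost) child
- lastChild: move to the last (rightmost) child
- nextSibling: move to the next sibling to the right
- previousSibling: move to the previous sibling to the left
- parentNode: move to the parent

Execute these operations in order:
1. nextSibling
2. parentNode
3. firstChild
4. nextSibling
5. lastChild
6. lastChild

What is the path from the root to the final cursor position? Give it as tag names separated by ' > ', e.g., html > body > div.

After 1 (nextSibling): head (no-op, stayed)
After 2 (parentNode): head (no-op, stayed)
After 3 (firstChild): meta
After 4 (nextSibling): body
After 5 (lastChild): li
After 6 (lastChild): span

Answer: head > body > li > span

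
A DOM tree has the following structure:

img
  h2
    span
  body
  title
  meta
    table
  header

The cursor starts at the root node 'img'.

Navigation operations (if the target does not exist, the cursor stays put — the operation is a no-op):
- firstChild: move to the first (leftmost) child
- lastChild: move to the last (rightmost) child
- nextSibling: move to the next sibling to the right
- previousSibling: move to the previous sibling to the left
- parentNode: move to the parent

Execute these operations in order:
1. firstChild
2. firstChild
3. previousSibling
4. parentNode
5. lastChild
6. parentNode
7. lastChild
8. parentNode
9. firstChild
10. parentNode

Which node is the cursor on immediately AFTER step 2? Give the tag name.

After 1 (firstChild): h2
After 2 (firstChild): span

Answer: span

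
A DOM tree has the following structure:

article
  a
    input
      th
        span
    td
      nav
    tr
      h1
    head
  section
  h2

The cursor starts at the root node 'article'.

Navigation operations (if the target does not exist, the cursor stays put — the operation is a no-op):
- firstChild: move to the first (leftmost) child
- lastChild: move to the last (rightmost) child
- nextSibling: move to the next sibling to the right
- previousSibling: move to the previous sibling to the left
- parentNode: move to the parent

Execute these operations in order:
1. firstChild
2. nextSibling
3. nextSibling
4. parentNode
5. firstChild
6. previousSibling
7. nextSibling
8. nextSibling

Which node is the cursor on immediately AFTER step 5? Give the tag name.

Answer: a

Derivation:
After 1 (firstChild): a
After 2 (nextSibling): section
After 3 (nextSibling): h2
After 4 (parentNode): article
After 5 (firstChild): a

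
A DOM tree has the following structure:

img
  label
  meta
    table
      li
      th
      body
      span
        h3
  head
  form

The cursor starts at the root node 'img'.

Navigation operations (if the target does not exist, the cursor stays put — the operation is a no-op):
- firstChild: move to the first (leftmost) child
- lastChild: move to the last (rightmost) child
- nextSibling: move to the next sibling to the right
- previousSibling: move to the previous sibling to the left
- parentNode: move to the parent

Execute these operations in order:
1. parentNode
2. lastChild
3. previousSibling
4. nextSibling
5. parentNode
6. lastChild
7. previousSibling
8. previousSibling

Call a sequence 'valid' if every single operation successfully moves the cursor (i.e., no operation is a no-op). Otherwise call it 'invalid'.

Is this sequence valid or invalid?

After 1 (parentNode): img (no-op, stayed)
After 2 (lastChild): form
After 3 (previousSibling): head
After 4 (nextSibling): form
After 5 (parentNode): img
After 6 (lastChild): form
After 7 (previousSibling): head
After 8 (previousSibling): meta

Answer: invalid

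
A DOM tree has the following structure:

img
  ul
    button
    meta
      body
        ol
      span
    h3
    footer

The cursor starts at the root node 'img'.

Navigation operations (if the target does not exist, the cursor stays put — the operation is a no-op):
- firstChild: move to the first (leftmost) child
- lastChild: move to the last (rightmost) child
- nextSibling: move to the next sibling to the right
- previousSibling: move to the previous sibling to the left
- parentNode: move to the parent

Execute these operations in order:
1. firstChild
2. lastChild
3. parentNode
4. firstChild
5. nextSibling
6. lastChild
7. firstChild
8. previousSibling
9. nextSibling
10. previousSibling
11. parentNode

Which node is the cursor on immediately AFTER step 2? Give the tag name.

Answer: footer

Derivation:
After 1 (firstChild): ul
After 2 (lastChild): footer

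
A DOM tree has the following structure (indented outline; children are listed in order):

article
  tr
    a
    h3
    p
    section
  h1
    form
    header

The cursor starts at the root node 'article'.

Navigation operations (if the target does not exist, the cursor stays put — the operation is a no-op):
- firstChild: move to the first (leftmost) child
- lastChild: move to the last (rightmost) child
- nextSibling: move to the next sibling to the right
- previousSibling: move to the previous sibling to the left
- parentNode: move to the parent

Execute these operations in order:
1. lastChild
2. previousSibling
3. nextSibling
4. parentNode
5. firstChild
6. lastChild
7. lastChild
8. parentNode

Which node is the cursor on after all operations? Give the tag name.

After 1 (lastChild): h1
After 2 (previousSibling): tr
After 3 (nextSibling): h1
After 4 (parentNode): article
After 5 (firstChild): tr
After 6 (lastChild): section
After 7 (lastChild): section (no-op, stayed)
After 8 (parentNode): tr

Answer: tr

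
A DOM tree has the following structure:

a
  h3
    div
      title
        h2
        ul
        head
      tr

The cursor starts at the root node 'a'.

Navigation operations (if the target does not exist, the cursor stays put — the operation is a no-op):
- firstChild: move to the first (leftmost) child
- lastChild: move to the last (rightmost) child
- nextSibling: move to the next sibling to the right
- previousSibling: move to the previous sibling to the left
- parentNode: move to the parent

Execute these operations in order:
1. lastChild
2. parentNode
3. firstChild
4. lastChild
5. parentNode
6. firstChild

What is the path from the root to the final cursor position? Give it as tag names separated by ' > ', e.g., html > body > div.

After 1 (lastChild): h3
After 2 (parentNode): a
After 3 (firstChild): h3
After 4 (lastChild): div
After 5 (parentNode): h3
After 6 (firstChild): div

Answer: a > h3 > div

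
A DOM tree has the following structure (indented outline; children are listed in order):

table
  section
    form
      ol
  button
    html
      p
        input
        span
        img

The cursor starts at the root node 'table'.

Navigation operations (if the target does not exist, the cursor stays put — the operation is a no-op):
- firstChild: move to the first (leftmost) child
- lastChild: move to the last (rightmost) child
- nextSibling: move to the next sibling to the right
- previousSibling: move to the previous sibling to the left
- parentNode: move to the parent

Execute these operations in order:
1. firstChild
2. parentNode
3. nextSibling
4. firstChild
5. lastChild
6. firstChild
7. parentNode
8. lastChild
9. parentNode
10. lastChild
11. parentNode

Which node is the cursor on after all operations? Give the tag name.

Answer: form

Derivation:
After 1 (firstChild): section
After 2 (parentNode): table
After 3 (nextSibling): table (no-op, stayed)
After 4 (firstChild): section
After 5 (lastChild): form
After 6 (firstChild): ol
After 7 (parentNode): form
After 8 (lastChild): ol
After 9 (parentNode): form
After 10 (lastChild): ol
After 11 (parentNode): form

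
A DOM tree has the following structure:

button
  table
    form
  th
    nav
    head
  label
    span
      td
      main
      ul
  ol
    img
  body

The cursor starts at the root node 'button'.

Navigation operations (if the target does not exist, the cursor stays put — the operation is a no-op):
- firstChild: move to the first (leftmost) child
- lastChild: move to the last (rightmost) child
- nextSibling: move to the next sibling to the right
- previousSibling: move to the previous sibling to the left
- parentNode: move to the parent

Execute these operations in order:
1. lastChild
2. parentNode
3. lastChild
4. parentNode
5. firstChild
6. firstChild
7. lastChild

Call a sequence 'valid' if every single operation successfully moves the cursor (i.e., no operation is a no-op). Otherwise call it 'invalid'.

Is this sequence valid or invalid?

Answer: invalid

Derivation:
After 1 (lastChild): body
After 2 (parentNode): button
After 3 (lastChild): body
After 4 (parentNode): button
After 5 (firstChild): table
After 6 (firstChild): form
After 7 (lastChild): form (no-op, stayed)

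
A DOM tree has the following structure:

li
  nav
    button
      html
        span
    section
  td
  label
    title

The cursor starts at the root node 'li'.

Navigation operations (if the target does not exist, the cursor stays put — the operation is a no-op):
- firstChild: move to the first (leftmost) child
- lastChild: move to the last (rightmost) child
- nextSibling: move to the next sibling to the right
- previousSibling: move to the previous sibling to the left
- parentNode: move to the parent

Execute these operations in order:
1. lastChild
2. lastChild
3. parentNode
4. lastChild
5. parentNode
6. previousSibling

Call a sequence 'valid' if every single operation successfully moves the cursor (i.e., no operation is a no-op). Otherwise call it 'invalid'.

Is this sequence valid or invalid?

After 1 (lastChild): label
After 2 (lastChild): title
After 3 (parentNode): label
After 4 (lastChild): title
After 5 (parentNode): label
After 6 (previousSibling): td

Answer: valid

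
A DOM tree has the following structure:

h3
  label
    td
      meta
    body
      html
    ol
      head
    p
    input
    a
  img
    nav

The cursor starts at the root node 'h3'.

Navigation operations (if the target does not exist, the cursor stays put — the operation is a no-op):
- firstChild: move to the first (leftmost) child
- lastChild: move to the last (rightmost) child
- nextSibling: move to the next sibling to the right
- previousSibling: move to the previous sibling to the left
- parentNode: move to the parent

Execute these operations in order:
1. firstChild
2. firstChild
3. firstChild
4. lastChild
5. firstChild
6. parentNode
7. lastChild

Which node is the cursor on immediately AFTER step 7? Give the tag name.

After 1 (firstChild): label
After 2 (firstChild): td
After 3 (firstChild): meta
After 4 (lastChild): meta (no-op, stayed)
After 5 (firstChild): meta (no-op, stayed)
After 6 (parentNode): td
After 7 (lastChild): meta

Answer: meta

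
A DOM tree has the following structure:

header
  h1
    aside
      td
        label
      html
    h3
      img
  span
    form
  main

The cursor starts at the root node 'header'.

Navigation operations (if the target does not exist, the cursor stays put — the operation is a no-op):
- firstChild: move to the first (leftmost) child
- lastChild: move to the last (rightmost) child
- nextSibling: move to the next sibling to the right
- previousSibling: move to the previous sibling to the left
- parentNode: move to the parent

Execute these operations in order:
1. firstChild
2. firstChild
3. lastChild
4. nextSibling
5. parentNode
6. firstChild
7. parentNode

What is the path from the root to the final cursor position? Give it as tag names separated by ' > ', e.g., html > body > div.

Answer: header > h1 > aside

Derivation:
After 1 (firstChild): h1
After 2 (firstChild): aside
After 3 (lastChild): html
After 4 (nextSibling): html (no-op, stayed)
After 5 (parentNode): aside
After 6 (firstChild): td
After 7 (parentNode): aside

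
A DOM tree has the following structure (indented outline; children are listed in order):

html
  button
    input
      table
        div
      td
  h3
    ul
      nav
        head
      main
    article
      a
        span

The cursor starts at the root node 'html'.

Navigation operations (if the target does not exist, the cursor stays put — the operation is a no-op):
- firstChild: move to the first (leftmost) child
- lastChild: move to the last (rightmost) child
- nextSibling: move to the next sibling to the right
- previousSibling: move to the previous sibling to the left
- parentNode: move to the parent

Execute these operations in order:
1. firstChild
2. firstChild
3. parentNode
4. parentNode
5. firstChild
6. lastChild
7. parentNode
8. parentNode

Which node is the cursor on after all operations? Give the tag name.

Answer: html

Derivation:
After 1 (firstChild): button
After 2 (firstChild): input
After 3 (parentNode): button
After 4 (parentNode): html
After 5 (firstChild): button
After 6 (lastChild): input
After 7 (parentNode): button
After 8 (parentNode): html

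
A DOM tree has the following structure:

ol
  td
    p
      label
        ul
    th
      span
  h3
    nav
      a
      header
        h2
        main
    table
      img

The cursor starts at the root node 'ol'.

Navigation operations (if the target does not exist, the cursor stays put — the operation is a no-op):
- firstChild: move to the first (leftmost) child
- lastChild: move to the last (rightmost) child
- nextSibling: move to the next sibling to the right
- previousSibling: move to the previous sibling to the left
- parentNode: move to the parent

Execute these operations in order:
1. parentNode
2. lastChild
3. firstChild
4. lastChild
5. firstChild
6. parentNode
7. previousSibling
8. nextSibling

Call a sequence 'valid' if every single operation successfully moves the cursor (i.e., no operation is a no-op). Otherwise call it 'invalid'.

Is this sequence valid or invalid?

After 1 (parentNode): ol (no-op, stayed)
After 2 (lastChild): h3
After 3 (firstChild): nav
After 4 (lastChild): header
After 5 (firstChild): h2
After 6 (parentNode): header
After 7 (previousSibling): a
After 8 (nextSibling): header

Answer: invalid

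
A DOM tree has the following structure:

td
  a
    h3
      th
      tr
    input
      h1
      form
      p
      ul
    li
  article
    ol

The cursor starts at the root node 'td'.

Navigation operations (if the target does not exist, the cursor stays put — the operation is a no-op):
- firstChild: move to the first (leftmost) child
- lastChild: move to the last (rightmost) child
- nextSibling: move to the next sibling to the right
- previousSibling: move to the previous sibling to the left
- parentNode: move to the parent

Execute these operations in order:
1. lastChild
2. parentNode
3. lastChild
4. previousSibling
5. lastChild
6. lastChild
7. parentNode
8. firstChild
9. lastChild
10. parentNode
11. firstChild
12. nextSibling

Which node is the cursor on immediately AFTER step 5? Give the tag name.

Answer: li

Derivation:
After 1 (lastChild): article
After 2 (parentNode): td
After 3 (lastChild): article
After 4 (previousSibling): a
After 5 (lastChild): li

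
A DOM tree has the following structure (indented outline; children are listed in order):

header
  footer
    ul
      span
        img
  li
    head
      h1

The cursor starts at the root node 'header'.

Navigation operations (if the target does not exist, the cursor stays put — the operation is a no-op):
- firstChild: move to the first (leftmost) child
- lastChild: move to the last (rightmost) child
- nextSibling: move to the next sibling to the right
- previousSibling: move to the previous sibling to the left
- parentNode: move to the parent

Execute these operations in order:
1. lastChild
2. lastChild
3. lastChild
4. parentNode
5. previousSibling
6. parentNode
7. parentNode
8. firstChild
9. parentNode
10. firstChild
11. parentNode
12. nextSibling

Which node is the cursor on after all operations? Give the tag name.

After 1 (lastChild): li
After 2 (lastChild): head
After 3 (lastChild): h1
After 4 (parentNode): head
After 5 (previousSibling): head (no-op, stayed)
After 6 (parentNode): li
After 7 (parentNode): header
After 8 (firstChild): footer
After 9 (parentNode): header
After 10 (firstChild): footer
After 11 (parentNode): header
After 12 (nextSibling): header (no-op, stayed)

Answer: header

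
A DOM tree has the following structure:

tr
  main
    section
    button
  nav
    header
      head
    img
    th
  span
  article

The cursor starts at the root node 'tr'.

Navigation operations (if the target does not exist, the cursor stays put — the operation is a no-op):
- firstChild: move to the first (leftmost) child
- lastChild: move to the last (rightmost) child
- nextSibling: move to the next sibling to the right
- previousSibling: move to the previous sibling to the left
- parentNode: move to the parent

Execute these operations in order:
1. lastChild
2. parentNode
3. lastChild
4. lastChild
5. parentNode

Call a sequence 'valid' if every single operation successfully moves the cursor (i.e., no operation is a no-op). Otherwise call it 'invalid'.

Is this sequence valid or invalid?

After 1 (lastChild): article
After 2 (parentNode): tr
After 3 (lastChild): article
After 4 (lastChild): article (no-op, stayed)
After 5 (parentNode): tr

Answer: invalid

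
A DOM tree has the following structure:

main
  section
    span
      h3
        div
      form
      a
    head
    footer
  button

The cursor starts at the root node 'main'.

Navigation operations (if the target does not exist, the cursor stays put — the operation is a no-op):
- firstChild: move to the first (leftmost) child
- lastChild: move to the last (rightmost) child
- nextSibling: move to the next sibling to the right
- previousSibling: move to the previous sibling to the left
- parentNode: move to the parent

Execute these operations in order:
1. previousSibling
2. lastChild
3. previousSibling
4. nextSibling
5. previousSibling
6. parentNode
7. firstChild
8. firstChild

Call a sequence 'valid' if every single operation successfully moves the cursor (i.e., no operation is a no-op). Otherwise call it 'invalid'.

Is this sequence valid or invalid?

After 1 (previousSibling): main (no-op, stayed)
After 2 (lastChild): button
After 3 (previousSibling): section
After 4 (nextSibling): button
After 5 (previousSibling): section
After 6 (parentNode): main
After 7 (firstChild): section
After 8 (firstChild): span

Answer: invalid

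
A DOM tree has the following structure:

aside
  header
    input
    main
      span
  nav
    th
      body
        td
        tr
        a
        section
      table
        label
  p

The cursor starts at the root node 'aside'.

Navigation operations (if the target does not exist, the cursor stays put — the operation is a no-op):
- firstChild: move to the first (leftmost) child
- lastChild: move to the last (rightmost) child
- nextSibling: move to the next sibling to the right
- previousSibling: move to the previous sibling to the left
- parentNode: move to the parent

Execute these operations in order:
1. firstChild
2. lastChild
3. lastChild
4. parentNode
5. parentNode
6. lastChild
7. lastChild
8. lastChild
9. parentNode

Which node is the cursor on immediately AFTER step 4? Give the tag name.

Answer: main

Derivation:
After 1 (firstChild): header
After 2 (lastChild): main
After 3 (lastChild): span
After 4 (parentNode): main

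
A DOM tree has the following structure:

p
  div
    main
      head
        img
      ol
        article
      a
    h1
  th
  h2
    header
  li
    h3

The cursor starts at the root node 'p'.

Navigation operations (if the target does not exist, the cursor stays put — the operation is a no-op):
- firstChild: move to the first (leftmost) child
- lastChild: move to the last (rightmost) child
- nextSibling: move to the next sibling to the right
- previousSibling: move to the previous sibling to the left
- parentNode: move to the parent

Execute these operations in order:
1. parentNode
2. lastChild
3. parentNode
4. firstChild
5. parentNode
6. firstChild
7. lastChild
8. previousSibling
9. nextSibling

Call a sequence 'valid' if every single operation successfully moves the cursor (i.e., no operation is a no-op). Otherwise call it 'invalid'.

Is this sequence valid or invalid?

After 1 (parentNode): p (no-op, stayed)
After 2 (lastChild): li
After 3 (parentNode): p
After 4 (firstChild): div
After 5 (parentNode): p
After 6 (firstChild): div
After 7 (lastChild): h1
After 8 (previousSibling): main
After 9 (nextSibling): h1

Answer: invalid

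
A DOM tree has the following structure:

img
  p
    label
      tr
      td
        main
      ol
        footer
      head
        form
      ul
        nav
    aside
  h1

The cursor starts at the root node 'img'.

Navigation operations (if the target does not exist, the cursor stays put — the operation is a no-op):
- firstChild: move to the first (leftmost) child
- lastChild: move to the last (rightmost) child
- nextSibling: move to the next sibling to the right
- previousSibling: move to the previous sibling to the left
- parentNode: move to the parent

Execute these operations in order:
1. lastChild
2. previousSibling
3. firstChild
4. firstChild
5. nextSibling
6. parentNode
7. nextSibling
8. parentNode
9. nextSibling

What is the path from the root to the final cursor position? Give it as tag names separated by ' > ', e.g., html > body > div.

After 1 (lastChild): h1
After 2 (previousSibling): p
After 3 (firstChild): label
After 4 (firstChild): tr
After 5 (nextSibling): td
After 6 (parentNode): label
After 7 (nextSibling): aside
After 8 (parentNode): p
After 9 (nextSibling): h1

Answer: img > h1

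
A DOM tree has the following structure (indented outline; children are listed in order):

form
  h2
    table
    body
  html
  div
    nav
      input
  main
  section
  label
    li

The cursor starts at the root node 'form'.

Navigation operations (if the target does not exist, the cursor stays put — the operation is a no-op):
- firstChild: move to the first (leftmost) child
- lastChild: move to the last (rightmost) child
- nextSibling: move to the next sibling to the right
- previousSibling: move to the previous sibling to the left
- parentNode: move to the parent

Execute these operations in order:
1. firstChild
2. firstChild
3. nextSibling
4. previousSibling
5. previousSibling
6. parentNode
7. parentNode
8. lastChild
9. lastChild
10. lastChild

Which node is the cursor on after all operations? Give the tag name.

After 1 (firstChild): h2
After 2 (firstChild): table
After 3 (nextSibling): body
After 4 (previousSibling): table
After 5 (previousSibling): table (no-op, stayed)
After 6 (parentNode): h2
After 7 (parentNode): form
After 8 (lastChild): label
After 9 (lastChild): li
After 10 (lastChild): li (no-op, stayed)

Answer: li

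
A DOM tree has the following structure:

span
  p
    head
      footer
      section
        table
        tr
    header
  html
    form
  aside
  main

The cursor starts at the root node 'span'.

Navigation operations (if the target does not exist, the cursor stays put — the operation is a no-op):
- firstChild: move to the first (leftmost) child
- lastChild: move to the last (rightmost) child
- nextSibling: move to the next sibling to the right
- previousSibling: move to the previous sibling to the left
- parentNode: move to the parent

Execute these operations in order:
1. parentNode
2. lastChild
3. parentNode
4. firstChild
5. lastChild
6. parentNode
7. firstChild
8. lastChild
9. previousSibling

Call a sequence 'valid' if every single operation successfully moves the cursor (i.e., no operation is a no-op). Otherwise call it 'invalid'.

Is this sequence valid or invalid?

After 1 (parentNode): span (no-op, stayed)
After 2 (lastChild): main
After 3 (parentNode): span
After 4 (firstChild): p
After 5 (lastChild): header
After 6 (parentNode): p
After 7 (firstChild): head
After 8 (lastChild): section
After 9 (previousSibling): footer

Answer: invalid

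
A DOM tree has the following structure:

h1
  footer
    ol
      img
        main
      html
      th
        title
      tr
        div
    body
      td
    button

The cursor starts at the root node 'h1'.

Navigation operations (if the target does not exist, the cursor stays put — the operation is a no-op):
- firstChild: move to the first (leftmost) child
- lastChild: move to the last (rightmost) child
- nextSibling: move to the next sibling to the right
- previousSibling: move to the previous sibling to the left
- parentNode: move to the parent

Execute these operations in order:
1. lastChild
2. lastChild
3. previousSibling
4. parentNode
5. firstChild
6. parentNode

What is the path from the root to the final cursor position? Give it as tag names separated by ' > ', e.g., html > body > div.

After 1 (lastChild): footer
After 2 (lastChild): button
After 3 (previousSibling): body
After 4 (parentNode): footer
After 5 (firstChild): ol
After 6 (parentNode): footer

Answer: h1 > footer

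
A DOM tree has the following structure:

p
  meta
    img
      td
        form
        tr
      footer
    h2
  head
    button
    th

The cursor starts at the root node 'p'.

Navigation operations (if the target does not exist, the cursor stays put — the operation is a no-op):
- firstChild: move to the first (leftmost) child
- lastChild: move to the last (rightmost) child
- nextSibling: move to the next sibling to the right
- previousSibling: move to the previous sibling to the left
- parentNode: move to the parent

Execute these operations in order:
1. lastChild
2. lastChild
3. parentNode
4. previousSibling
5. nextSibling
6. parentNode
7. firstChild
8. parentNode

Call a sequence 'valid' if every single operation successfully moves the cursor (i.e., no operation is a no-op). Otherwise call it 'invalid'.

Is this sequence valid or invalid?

Answer: valid

Derivation:
After 1 (lastChild): head
After 2 (lastChild): th
After 3 (parentNode): head
After 4 (previousSibling): meta
After 5 (nextSibling): head
After 6 (parentNode): p
After 7 (firstChild): meta
After 8 (parentNode): p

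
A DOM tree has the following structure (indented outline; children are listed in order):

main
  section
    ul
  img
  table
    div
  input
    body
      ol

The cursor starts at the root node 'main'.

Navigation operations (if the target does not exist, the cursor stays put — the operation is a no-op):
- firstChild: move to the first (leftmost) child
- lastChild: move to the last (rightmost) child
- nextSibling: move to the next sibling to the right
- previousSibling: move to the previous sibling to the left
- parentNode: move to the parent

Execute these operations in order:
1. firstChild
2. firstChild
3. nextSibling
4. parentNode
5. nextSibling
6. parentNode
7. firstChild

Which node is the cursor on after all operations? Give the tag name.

Answer: section

Derivation:
After 1 (firstChild): section
After 2 (firstChild): ul
After 3 (nextSibling): ul (no-op, stayed)
After 4 (parentNode): section
After 5 (nextSibling): img
After 6 (parentNode): main
After 7 (firstChild): section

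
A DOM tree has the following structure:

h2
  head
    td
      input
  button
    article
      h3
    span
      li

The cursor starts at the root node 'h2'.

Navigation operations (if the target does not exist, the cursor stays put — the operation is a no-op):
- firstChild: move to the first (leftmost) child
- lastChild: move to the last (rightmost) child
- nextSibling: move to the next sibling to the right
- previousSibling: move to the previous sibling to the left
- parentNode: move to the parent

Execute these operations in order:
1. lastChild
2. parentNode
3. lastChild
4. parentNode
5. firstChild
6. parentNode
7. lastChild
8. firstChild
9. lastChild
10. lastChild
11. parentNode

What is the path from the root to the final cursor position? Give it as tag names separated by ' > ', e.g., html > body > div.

After 1 (lastChild): button
After 2 (parentNode): h2
After 3 (lastChild): button
After 4 (parentNode): h2
After 5 (firstChild): head
After 6 (parentNode): h2
After 7 (lastChild): button
After 8 (firstChild): article
After 9 (lastChild): h3
After 10 (lastChild): h3 (no-op, stayed)
After 11 (parentNode): article

Answer: h2 > button > article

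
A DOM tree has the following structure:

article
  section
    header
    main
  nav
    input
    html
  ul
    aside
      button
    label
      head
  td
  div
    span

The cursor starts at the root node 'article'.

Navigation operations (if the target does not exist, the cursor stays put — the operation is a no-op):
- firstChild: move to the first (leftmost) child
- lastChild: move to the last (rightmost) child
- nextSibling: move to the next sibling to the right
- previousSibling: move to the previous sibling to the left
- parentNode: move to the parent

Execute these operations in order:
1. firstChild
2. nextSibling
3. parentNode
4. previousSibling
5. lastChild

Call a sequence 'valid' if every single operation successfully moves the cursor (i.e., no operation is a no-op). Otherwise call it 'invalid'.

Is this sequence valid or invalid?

Answer: invalid

Derivation:
After 1 (firstChild): section
After 2 (nextSibling): nav
After 3 (parentNode): article
After 4 (previousSibling): article (no-op, stayed)
After 5 (lastChild): div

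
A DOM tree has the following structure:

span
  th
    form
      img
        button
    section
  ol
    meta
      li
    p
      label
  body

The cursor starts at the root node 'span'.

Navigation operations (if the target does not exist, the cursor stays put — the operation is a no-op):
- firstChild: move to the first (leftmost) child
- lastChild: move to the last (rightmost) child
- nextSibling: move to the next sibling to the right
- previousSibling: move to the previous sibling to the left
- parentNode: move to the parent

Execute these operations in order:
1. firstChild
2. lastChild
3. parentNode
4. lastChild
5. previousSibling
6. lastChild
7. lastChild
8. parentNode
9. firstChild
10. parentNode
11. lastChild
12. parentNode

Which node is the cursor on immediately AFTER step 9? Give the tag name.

After 1 (firstChild): th
After 2 (lastChild): section
After 3 (parentNode): th
After 4 (lastChild): section
After 5 (previousSibling): form
After 6 (lastChild): img
After 7 (lastChild): button
After 8 (parentNode): img
After 9 (firstChild): button

Answer: button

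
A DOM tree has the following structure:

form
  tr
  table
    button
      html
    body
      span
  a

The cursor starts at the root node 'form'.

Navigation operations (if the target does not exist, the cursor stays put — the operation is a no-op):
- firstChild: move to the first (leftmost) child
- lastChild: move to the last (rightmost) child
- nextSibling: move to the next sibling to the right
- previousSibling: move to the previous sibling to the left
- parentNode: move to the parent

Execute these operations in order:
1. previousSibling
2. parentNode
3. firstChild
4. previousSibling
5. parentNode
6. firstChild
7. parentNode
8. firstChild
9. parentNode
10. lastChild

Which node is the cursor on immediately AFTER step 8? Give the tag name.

After 1 (previousSibling): form (no-op, stayed)
After 2 (parentNode): form (no-op, stayed)
After 3 (firstChild): tr
After 4 (previousSibling): tr (no-op, stayed)
After 5 (parentNode): form
After 6 (firstChild): tr
After 7 (parentNode): form
After 8 (firstChild): tr

Answer: tr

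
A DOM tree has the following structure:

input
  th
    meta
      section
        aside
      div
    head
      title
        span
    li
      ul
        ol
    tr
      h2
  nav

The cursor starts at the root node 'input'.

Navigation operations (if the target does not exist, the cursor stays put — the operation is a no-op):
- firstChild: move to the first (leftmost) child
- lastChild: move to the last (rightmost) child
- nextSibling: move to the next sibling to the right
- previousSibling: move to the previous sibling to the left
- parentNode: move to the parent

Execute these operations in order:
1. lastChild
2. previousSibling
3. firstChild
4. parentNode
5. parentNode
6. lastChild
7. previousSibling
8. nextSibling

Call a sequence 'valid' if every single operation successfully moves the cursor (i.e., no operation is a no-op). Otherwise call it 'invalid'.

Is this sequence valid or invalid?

After 1 (lastChild): nav
After 2 (previousSibling): th
After 3 (firstChild): meta
After 4 (parentNode): th
After 5 (parentNode): input
After 6 (lastChild): nav
After 7 (previousSibling): th
After 8 (nextSibling): nav

Answer: valid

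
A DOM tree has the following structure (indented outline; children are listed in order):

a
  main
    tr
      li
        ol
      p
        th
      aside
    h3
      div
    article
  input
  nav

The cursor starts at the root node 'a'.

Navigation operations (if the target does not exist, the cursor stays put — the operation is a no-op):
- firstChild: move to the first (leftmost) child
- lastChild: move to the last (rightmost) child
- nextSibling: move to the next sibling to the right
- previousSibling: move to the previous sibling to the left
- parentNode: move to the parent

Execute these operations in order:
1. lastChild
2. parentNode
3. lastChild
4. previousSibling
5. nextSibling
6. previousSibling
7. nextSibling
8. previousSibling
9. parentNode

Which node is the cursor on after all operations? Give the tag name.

Answer: a

Derivation:
After 1 (lastChild): nav
After 2 (parentNode): a
After 3 (lastChild): nav
After 4 (previousSibling): input
After 5 (nextSibling): nav
After 6 (previousSibling): input
After 7 (nextSibling): nav
After 8 (previousSibling): input
After 9 (parentNode): a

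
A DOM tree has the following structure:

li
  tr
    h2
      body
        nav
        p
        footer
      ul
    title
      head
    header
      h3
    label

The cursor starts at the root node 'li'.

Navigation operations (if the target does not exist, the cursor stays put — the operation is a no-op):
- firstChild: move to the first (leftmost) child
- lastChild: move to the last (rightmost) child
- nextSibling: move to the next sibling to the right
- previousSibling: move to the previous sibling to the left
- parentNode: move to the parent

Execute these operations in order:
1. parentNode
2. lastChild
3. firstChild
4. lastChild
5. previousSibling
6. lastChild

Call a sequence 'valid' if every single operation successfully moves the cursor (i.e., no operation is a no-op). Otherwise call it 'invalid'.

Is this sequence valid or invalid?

Answer: invalid

Derivation:
After 1 (parentNode): li (no-op, stayed)
After 2 (lastChild): tr
After 3 (firstChild): h2
After 4 (lastChild): ul
After 5 (previousSibling): body
After 6 (lastChild): footer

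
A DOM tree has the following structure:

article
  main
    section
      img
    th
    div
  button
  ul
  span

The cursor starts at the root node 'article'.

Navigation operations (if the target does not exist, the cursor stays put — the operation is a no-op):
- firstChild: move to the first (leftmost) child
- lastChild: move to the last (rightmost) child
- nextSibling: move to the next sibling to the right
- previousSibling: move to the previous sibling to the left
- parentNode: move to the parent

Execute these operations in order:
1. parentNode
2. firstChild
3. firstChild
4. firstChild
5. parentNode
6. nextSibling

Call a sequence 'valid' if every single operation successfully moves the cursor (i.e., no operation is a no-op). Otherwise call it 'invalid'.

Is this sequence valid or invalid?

After 1 (parentNode): article (no-op, stayed)
After 2 (firstChild): main
After 3 (firstChild): section
After 4 (firstChild): img
After 5 (parentNode): section
After 6 (nextSibling): th

Answer: invalid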